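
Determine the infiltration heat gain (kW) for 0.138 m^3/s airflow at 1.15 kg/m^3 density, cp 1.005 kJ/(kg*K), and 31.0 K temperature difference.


Q = V_dot * rho * cp * dT
Q = 0.138 * 1.15 * 1.005 * 31.0
Q = 4.944 kW

4.944


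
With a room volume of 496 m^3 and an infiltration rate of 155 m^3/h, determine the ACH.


ACH = flow / volume
ACH = 155 / 496
ACH = 0.313

0.313


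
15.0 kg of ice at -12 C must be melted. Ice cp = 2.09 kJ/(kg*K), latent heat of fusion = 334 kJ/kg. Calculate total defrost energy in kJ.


Sensible heat = cp * dT = 2.09 * 12 = 25.08 kJ/kg
Total per kg = 25.08 + 334 = 359.08 kJ/kg
Q = m * total = 15.0 * 359.08
Q = 5386.2 kJ

5386.2


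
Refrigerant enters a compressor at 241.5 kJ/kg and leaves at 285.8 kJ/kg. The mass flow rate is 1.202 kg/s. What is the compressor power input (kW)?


dh = 285.8 - 241.5 = 44.3 kJ/kg
W = m_dot * dh = 1.202 * 44.3 = 53.25 kW

53.25


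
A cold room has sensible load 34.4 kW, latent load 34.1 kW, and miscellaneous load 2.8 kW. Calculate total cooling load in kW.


Q_total = Q_s + Q_l + Q_misc
Q_total = 34.4 + 34.1 + 2.8
Q_total = 71.3 kW

71.3


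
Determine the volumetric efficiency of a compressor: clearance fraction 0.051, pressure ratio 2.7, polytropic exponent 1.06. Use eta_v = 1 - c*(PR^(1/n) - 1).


PR^(1/n) = 2.7^(1/1.06) = 2.55238949
eta_v = 1 - 0.051 * (2.55238949 - 1)
eta_v = 0.9208

0.9208


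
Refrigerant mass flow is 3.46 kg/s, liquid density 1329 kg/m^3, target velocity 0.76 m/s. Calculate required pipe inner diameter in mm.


A = m_dot / (rho * v) = 3.46 / (1329 * 0.76) = 0.003425606907 m^2
d = sqrt(4*A/pi) * 1000
d = 66.0 mm

66.0


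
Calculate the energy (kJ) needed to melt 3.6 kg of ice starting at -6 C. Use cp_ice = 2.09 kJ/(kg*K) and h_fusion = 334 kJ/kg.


Sensible heat = cp * dT = 2.09 * 6 = 12.54 kJ/kg
Total per kg = 12.54 + 334 = 346.54 kJ/kg
Q = m * total = 3.6 * 346.54
Q = 1247.5 kJ

1247.5


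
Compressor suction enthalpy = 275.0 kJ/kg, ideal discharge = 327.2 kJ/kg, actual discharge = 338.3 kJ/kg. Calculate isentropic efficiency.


dh_ideal = 327.2 - 275.0 = 52.2 kJ/kg
dh_actual = 338.3 - 275.0 = 63.3 kJ/kg
eta_s = dh_ideal / dh_actual = 52.2 / 63.3
eta_s = 0.8246

0.8246


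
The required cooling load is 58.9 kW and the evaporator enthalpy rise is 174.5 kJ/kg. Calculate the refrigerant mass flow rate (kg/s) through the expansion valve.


m_dot = Q / dh
m_dot = 58.9 / 174.5
m_dot = 0.3375 kg/s

0.3375


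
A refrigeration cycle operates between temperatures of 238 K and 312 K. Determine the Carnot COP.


dT = 312 - 238 = 74 K
COP_carnot = T_cold / dT = 238 / 74
COP_carnot = 3.216

3.216


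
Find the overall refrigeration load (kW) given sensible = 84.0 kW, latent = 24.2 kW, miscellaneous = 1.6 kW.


Q_total = Q_s + Q_l + Q_misc
Q_total = 84.0 + 24.2 + 1.6
Q_total = 109.8 kW

109.8


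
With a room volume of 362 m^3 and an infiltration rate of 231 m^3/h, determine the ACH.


ACH = flow / volume
ACH = 231 / 362
ACH = 0.638

0.638


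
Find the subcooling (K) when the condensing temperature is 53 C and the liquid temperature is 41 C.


Subcooling = T_cond - T_liquid
Subcooling = 53 - 41
Subcooling = 12 K

12


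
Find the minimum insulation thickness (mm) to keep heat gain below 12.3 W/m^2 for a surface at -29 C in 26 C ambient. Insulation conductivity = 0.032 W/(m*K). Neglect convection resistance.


dT = 26 - (-29) = 55 K
thickness = k * dT / q_max * 1000
thickness = 0.032 * 55 / 12.3 * 1000
thickness = 143.1 mm

143.1


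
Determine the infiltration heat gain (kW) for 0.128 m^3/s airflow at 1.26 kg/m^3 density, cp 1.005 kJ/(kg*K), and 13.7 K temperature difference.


Q = V_dot * rho * cp * dT
Q = 0.128 * 1.26 * 1.005 * 13.7
Q = 2.221 kW

2.221


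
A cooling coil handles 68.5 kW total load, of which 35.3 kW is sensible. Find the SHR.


SHR = Q_sensible / Q_total
SHR = 35.3 / 68.5
SHR = 0.515

0.515


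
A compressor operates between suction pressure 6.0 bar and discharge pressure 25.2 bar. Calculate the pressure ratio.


PR = P_high / P_low
PR = 25.2 / 6.0
PR = 4.2

4.2


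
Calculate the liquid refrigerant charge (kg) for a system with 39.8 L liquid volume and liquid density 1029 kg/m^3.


Charge = V * rho / 1000
Charge = 39.8 * 1029 / 1000
Charge = 40.95 kg

40.95


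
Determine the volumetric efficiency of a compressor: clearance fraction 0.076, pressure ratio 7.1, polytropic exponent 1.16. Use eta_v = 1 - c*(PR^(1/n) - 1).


PR^(1/n) = 7.1^(1/1.16) = 5.41805493
eta_v = 1 - 0.076 * (5.41805493 - 1)
eta_v = 0.6642

0.6642


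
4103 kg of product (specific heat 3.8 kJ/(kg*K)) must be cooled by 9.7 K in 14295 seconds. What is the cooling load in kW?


Q = m * cp * dT / t
Q = 4103 * 3.8 * 9.7 / 14295
Q = 10.58 kW

10.58


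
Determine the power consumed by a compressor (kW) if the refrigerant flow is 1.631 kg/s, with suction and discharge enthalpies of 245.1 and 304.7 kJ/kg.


dh = 304.7 - 245.1 = 59.6 kJ/kg
W = m_dot * dh = 1.631 * 59.6 = 97.21 kW

97.21


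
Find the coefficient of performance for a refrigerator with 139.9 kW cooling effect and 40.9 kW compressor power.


COP = Q_evap / W
COP = 139.9 / 40.9
COP = 3.421

3.421


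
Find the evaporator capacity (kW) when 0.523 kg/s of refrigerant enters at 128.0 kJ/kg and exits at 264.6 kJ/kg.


dh = 264.6 - 128.0 = 136.6 kJ/kg
Q_evap = m_dot * dh = 0.523 * 136.6
Q_evap = 71.44 kW

71.44


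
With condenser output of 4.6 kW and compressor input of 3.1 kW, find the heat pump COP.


COP_hp = Q_cond / W
COP_hp = 4.6 / 3.1
COP_hp = 1.484

1.484


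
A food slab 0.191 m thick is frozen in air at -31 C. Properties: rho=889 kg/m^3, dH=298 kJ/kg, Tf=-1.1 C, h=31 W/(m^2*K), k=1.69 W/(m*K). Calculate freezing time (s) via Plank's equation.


dT = -1.1 - (-31) = 29.9 K
term1 = a/(2h) = 0.191/(2*31) = 0.003080645161
term2 = a^2/(8k) = 0.191^2/(8*1.69) = 0.002698298817
t = rho*dH*1000/dT * (term1 + term2)
t = 889*298*1000/29.9 * (0.003080645161 + 0.002698298817)
t = 51203 s

51203


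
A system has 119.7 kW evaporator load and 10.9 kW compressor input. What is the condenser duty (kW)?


Q_cond = Q_evap + W
Q_cond = 119.7 + 10.9
Q_cond = 130.6 kW

130.6


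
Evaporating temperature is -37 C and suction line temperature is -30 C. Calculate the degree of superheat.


Superheat = T_suction - T_evap
Superheat = -30 - (-37)
Superheat = 7 K

7


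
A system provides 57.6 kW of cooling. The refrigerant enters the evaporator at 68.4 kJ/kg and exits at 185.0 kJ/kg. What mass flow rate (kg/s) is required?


dh = 185.0 - 68.4 = 116.6 kJ/kg
m_dot = Q / dh = 57.6 / 116.6 = 0.494 kg/s

0.494


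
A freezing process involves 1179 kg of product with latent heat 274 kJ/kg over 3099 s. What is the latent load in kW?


Q_lat = m * h_fg / t
Q_lat = 1179 * 274 / 3099
Q_lat = 104.24 kW

104.24


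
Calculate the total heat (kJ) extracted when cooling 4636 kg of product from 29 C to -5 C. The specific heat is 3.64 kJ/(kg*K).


dT = 29 - (-5) = 34 K
Q = m * cp * dT = 4636 * 3.64 * 34
Q = 573751 kJ

573751


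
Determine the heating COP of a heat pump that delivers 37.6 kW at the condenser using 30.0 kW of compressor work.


COP_hp = Q_cond / W
COP_hp = 37.6 / 30.0
COP_hp = 1.253

1.253


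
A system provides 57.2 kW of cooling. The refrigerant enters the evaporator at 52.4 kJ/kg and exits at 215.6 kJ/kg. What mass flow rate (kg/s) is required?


dh = 215.6 - 52.4 = 163.2 kJ/kg
m_dot = Q / dh = 57.2 / 163.2 = 0.3505 kg/s

0.3505


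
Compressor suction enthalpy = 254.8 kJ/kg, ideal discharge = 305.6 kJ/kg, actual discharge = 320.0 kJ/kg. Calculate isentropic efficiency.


dh_ideal = 305.6 - 254.8 = 50.8 kJ/kg
dh_actual = 320.0 - 254.8 = 65.2 kJ/kg
eta_s = dh_ideal / dh_actual = 50.8 / 65.2
eta_s = 0.7791

0.7791


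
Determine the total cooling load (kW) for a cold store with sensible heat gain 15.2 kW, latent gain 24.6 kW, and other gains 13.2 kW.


Q_total = Q_s + Q_l + Q_misc
Q_total = 15.2 + 24.6 + 13.2
Q_total = 53.0 kW

53.0


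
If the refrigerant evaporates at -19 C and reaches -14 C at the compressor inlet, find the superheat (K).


Superheat = T_suction - T_evap
Superheat = -14 - (-19)
Superheat = 5 K

5


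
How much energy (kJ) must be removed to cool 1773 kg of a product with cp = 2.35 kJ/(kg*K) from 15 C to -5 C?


dT = 15 - (-5) = 20 K
Q = m * cp * dT = 1773 * 2.35 * 20
Q = 83331 kJ

83331


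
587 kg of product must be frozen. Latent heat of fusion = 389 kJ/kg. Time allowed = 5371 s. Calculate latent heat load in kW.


Q_lat = m * h_fg / t
Q_lat = 587 * 389 / 5371
Q_lat = 42.51 kW

42.51


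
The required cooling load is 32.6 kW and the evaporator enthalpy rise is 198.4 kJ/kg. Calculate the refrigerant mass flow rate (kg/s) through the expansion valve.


m_dot = Q / dh
m_dot = 32.6 / 198.4
m_dot = 0.1643 kg/s

0.1643


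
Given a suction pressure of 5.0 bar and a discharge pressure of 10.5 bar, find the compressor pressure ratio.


PR = P_high / P_low
PR = 10.5 / 5.0
PR = 2.1

2.1


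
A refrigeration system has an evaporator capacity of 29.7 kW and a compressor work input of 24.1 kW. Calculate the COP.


COP = Q_evap / W
COP = 29.7 / 24.1
COP = 1.232

1.232


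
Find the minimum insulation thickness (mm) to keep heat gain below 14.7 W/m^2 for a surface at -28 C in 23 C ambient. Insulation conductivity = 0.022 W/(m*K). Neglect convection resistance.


dT = 23 - (-28) = 51 K
thickness = k * dT / q_max * 1000
thickness = 0.022 * 51 / 14.7 * 1000
thickness = 76.3 mm

76.3


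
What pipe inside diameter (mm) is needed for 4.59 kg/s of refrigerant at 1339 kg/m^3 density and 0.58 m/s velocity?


A = m_dot / (rho * v) = 4.59 / (1339 * 0.58) = 0.005910226366 m^2
d = sqrt(4*A/pi) * 1000
d = 86.7 mm

86.7


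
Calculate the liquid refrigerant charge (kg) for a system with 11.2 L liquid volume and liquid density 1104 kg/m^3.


Charge = V * rho / 1000
Charge = 11.2 * 1104 / 1000
Charge = 12.36 kg

12.36


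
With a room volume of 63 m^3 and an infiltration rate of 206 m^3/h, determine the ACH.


ACH = flow / volume
ACH = 206 / 63
ACH = 3.27

3.27


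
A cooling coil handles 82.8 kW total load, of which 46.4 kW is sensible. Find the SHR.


SHR = Q_sensible / Q_total
SHR = 46.4 / 82.8
SHR = 0.56

0.56


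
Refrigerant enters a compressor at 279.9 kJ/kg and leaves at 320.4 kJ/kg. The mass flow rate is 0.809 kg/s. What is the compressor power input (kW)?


dh = 320.4 - 279.9 = 40.5 kJ/kg
W = m_dot * dh = 0.809 * 40.5 = 32.76 kW

32.76


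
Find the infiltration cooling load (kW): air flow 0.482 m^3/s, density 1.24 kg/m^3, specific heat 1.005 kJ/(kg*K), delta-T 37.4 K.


Q = V_dot * rho * cp * dT
Q = 0.482 * 1.24 * 1.005 * 37.4
Q = 22.465 kW

22.465


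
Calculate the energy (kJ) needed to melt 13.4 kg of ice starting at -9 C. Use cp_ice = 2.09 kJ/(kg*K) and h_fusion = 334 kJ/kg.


Sensible heat = cp * dT = 2.09 * 9 = 18.81 kJ/kg
Total per kg = 18.81 + 334 = 352.81 kJ/kg
Q = m * total = 13.4 * 352.81
Q = 4727.7 kJ

4727.7


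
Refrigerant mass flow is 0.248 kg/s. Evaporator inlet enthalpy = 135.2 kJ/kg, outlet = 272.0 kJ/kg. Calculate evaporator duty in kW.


dh = 272.0 - 135.2 = 136.8 kJ/kg
Q_evap = m_dot * dh = 0.248 * 136.8
Q_evap = 33.93 kW

33.93


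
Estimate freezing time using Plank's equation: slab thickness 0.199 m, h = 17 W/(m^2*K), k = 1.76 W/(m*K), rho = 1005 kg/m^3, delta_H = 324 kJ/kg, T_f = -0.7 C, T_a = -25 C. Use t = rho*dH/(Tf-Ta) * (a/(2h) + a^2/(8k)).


dT = -0.7 - (-25) = 24.3 K
term1 = a/(2h) = 0.199/(2*17) = 0.005852941176
term2 = a^2/(8k) = 0.199^2/(8*1.76) = 0.002812571023
t = rho*dH*1000/dT * (term1 + term2)
t = 1005*324*1000/24.3 * (0.005852941176 + 0.002812571023)
t = 116118 s

116118


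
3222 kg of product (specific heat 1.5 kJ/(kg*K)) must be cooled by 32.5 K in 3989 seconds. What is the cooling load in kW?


Q = m * cp * dT / t
Q = 3222 * 1.5 * 32.5 / 3989
Q = 39.376 kW

39.376


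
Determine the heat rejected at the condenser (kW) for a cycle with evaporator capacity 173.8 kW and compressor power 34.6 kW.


Q_cond = Q_evap + W
Q_cond = 173.8 + 34.6
Q_cond = 208.4 kW

208.4


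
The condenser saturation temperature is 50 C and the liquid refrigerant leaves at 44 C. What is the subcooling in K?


Subcooling = T_cond - T_liquid
Subcooling = 50 - 44
Subcooling = 6 K

6


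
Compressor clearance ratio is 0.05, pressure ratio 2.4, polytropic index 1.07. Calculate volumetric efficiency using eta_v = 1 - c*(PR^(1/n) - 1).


PR^(1/n) = 2.4^(1/1.07) = 2.26640547
eta_v = 1 - 0.05 * (2.26640547 - 1)
eta_v = 0.9367

0.9367


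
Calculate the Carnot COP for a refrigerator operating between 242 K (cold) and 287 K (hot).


dT = 287 - 242 = 45 K
COP_carnot = T_cold / dT = 242 / 45
COP_carnot = 5.378

5.378


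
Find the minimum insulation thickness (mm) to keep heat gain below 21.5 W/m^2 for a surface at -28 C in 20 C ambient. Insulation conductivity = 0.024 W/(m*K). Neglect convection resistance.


dT = 20 - (-28) = 48 K
thickness = k * dT / q_max * 1000
thickness = 0.024 * 48 / 21.5 * 1000
thickness = 53.6 mm

53.6


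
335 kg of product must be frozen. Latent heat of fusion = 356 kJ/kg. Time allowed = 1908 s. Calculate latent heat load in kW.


Q_lat = m * h_fg / t
Q_lat = 335 * 356 / 1908
Q_lat = 62.51 kW

62.51


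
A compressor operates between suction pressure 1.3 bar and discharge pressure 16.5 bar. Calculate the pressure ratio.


PR = P_high / P_low
PR = 16.5 / 1.3
PR = 12.692

12.692


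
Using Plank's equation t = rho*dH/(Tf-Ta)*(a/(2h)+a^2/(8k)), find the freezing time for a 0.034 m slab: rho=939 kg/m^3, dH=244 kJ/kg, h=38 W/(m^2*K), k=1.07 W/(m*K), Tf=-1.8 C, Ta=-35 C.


dT = -1.8 - (-35) = 33.2 K
term1 = a/(2h) = 0.034/(2*38) = 0.0004473684211
term2 = a^2/(8k) = 0.034^2/(8*1.07) = 0.000135046729
t = rho*dH*1000/dT * (term1 + term2)
t = 939*244*1000/33.2 * (0.0004473684211 + 0.000135046729)
t = 4019 s

4019


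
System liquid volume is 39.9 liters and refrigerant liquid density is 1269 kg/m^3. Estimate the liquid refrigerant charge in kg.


Charge = V * rho / 1000
Charge = 39.9 * 1269 / 1000
Charge = 50.63 kg

50.63


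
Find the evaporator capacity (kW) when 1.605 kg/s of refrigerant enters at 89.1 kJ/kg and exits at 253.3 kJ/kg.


dh = 253.3 - 89.1 = 164.2 kJ/kg
Q_evap = m_dot * dh = 1.605 * 164.2
Q_evap = 263.54 kW

263.54


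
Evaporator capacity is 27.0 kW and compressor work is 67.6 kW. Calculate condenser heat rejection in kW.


Q_cond = Q_evap + W
Q_cond = 27.0 + 67.6
Q_cond = 94.6 kW

94.6


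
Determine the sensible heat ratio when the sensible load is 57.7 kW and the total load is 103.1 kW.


SHR = Q_sensible / Q_total
SHR = 57.7 / 103.1
SHR = 0.56

0.56


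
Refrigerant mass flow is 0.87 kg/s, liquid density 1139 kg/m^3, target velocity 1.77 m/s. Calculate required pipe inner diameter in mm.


A = m_dot / (rho * v) = 0.87 / (1139 * 1.77) = 0.0004315411973 m^2
d = sqrt(4*A/pi) * 1000
d = 23.4 mm

23.4


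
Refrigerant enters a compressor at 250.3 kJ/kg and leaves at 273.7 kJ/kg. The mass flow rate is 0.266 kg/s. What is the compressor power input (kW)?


dh = 273.7 - 250.3 = 23.4 kJ/kg
W = m_dot * dh = 0.266 * 23.4 = 6.22 kW

6.22


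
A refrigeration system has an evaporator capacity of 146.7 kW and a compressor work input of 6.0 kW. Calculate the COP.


COP = Q_evap / W
COP = 146.7 / 6.0
COP = 24.45

24.45


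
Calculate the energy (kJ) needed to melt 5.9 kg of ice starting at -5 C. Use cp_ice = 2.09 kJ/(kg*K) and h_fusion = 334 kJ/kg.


Sensible heat = cp * dT = 2.09 * 5 = 10.45 kJ/kg
Total per kg = 10.45 + 334 = 344.45 kJ/kg
Q = m * total = 5.9 * 344.45
Q = 2032.3 kJ

2032.3


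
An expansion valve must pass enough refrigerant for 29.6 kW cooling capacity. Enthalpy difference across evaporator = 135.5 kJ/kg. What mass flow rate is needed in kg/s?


m_dot = Q / dh
m_dot = 29.6 / 135.5
m_dot = 0.2185 kg/s

0.2185


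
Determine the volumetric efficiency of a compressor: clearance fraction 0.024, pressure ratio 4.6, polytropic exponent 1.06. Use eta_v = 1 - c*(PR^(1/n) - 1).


PR^(1/n) = 4.6^(1/1.06) = 4.21932751
eta_v = 1 - 0.024 * (4.21932751 - 1)
eta_v = 0.9227

0.9227


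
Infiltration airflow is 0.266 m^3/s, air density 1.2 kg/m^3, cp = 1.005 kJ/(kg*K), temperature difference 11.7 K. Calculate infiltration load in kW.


Q = V_dot * rho * cp * dT
Q = 0.266 * 1.2 * 1.005 * 11.7
Q = 3.753 kW

3.753


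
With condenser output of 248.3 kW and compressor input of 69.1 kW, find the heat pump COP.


COP_hp = Q_cond / W
COP_hp = 248.3 / 69.1
COP_hp = 3.593

3.593


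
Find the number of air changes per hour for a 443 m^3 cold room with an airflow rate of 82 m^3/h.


ACH = flow / volume
ACH = 82 / 443
ACH = 0.185

0.185


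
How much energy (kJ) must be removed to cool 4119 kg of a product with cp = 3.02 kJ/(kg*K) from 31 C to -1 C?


dT = 31 - (-1) = 32 K
Q = m * cp * dT = 4119 * 3.02 * 32
Q = 398060 kJ

398060


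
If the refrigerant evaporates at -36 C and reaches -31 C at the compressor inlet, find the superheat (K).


Superheat = T_suction - T_evap
Superheat = -31 - (-36)
Superheat = 5 K

5


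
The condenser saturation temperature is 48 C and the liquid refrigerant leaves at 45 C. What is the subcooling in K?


Subcooling = T_cond - T_liquid
Subcooling = 48 - 45
Subcooling = 3 K

3


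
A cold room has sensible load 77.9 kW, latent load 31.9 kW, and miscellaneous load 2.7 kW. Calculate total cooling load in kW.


Q_total = Q_s + Q_l + Q_misc
Q_total = 77.9 + 31.9 + 2.7
Q_total = 112.5 kW

112.5


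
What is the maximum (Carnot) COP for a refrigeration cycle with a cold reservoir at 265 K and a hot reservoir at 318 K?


dT = 318 - 265 = 53 K
COP_carnot = T_cold / dT = 265 / 53
COP_carnot = 5.0

5.0


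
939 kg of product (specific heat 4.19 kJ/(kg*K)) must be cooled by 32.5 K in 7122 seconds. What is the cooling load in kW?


Q = m * cp * dT / t
Q = 939 * 4.19 * 32.5 / 7122
Q = 17.954 kW

17.954


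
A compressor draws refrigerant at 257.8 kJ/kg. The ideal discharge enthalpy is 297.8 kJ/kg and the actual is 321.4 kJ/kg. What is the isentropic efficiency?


dh_ideal = 297.8 - 257.8 = 40.0 kJ/kg
dh_actual = 321.4 - 257.8 = 63.6 kJ/kg
eta_s = dh_ideal / dh_actual = 40.0 / 63.6
eta_s = 0.6289

0.6289


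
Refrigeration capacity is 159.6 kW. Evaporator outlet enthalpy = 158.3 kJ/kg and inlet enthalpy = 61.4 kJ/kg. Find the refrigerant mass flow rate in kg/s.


dh = 158.3 - 61.4 = 96.9 kJ/kg
m_dot = Q / dh = 159.6 / 96.9 = 1.6471 kg/s

1.6471


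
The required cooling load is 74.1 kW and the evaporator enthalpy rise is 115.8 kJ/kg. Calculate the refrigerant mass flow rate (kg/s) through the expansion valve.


m_dot = Q / dh
m_dot = 74.1 / 115.8
m_dot = 0.6399 kg/s

0.6399


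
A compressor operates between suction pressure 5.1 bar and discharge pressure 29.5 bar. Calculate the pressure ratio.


PR = P_high / P_low
PR = 29.5 / 5.1
PR = 5.784

5.784


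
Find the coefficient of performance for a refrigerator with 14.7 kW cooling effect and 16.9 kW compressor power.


COP = Q_evap / W
COP = 14.7 / 16.9
COP = 0.87

0.87


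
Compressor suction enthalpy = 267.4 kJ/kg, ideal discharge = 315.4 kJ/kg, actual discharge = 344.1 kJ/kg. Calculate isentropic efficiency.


dh_ideal = 315.4 - 267.4 = 48.0 kJ/kg
dh_actual = 344.1 - 267.4 = 76.7 kJ/kg
eta_s = dh_ideal / dh_actual = 48.0 / 76.7
eta_s = 0.6258

0.6258


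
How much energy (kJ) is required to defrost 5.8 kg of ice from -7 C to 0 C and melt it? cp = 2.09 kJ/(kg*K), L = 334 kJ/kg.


Sensible heat = cp * dT = 2.09 * 7 = 14.63 kJ/kg
Total per kg = 14.63 + 334 = 348.63 kJ/kg
Q = m * total = 5.8 * 348.63
Q = 2022.1 kJ

2022.1


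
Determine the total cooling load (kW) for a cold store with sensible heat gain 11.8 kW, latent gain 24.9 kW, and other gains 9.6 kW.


Q_total = Q_s + Q_l + Q_misc
Q_total = 11.8 + 24.9 + 9.6
Q_total = 46.3 kW

46.3


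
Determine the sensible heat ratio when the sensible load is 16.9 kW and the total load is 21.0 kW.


SHR = Q_sensible / Q_total
SHR = 16.9 / 21.0
SHR = 0.805

0.805


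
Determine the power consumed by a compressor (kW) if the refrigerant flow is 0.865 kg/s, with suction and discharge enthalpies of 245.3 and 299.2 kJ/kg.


dh = 299.2 - 245.3 = 53.9 kJ/kg
W = m_dot * dh = 0.865 * 53.9 = 46.62 kW

46.62


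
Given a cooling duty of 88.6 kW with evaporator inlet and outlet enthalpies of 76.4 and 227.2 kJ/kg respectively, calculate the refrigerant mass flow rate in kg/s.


dh = 227.2 - 76.4 = 150.8 kJ/kg
m_dot = Q / dh = 88.6 / 150.8 = 0.5875 kg/s

0.5875


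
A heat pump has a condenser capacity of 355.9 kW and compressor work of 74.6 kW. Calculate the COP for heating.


COP_hp = Q_cond / W
COP_hp = 355.9 / 74.6
COP_hp = 4.771

4.771


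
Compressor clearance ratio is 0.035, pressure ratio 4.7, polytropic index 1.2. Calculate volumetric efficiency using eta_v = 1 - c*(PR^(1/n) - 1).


PR^(1/n) = 4.7^(1/1.2) = 3.63146237
eta_v = 1 - 0.035 * (3.63146237 - 1)
eta_v = 0.9079

0.9079


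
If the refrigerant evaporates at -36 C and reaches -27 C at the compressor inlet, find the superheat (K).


Superheat = T_suction - T_evap
Superheat = -27 - (-36)
Superheat = 9 K

9


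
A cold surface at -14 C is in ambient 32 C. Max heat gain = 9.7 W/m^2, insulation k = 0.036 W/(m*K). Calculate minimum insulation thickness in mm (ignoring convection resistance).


dT = 32 - (-14) = 46 K
thickness = k * dT / q_max * 1000
thickness = 0.036 * 46 / 9.7 * 1000
thickness = 170.7 mm

170.7


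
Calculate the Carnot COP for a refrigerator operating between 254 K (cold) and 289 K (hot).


dT = 289 - 254 = 35 K
COP_carnot = T_cold / dT = 254 / 35
COP_carnot = 7.257

7.257


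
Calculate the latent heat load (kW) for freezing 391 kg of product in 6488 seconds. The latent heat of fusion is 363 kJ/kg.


Q_lat = m * h_fg / t
Q_lat = 391 * 363 / 6488
Q_lat = 21.88 kW

21.88


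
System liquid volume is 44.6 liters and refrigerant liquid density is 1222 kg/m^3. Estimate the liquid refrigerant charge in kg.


Charge = V * rho / 1000
Charge = 44.6 * 1222 / 1000
Charge = 54.5 kg

54.5


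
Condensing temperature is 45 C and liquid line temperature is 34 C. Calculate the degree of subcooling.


Subcooling = T_cond - T_liquid
Subcooling = 45 - 34
Subcooling = 11 K

11


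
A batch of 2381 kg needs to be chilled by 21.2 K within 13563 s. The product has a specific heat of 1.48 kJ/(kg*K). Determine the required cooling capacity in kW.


Q = m * cp * dT / t
Q = 2381 * 1.48 * 21.2 / 13563
Q = 5.508 kW

5.508


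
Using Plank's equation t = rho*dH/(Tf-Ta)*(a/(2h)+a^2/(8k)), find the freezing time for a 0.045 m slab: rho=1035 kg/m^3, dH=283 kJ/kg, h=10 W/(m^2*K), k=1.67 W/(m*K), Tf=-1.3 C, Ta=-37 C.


dT = -1.3 - (-37) = 35.7 K
term1 = a/(2h) = 0.045/(2*10) = 0.00225
term2 = a^2/(8k) = 0.045^2/(8*1.67) = 0.0001515718563
t = rho*dH*1000/dT * (term1 + term2)
t = 1035*283*1000/35.7 * (0.00225 + 0.0001515718563)
t = 19704 s

19704


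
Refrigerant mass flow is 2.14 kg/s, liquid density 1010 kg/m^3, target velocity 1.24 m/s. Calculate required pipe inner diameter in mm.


A = m_dot / (rho * v) = 2.14 / (1010 * 1.24) = 0.001708719259 m^2
d = sqrt(4*A/pi) * 1000
d = 46.6 mm

46.6


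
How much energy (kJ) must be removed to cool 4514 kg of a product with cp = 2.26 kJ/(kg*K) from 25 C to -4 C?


dT = 25 - (-4) = 29 K
Q = m * cp * dT = 4514 * 2.26 * 29
Q = 295848 kJ

295848


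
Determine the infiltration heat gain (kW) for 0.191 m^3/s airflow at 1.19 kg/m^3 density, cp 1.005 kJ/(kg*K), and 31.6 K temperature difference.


Q = V_dot * rho * cp * dT
Q = 0.191 * 1.19 * 1.005 * 31.6
Q = 7.218 kW

7.218


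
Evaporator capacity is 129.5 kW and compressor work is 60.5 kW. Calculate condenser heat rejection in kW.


Q_cond = Q_evap + W
Q_cond = 129.5 + 60.5
Q_cond = 190.0 kW

190.0


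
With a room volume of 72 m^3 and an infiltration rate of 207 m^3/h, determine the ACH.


ACH = flow / volume
ACH = 207 / 72
ACH = 2.875

2.875


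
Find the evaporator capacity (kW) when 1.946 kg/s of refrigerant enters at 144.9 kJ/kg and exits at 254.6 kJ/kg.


dh = 254.6 - 144.9 = 109.7 kJ/kg
Q_evap = m_dot * dh = 1.946 * 109.7
Q_evap = 213.48 kW

213.48


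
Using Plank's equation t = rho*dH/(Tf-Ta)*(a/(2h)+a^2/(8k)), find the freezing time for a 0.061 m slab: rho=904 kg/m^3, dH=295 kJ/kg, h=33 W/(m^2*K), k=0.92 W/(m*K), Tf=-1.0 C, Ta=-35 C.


dT = -1.0 - (-35) = 34.0 K
term1 = a/(2h) = 0.061/(2*33) = 0.0009242424242
term2 = a^2/(8k) = 0.061^2/(8*0.92) = 0.0005055706522
t = rho*dH*1000/dT * (term1 + term2)
t = 904*295*1000/34.0 * (0.0009242424242 + 0.0005055706522)
t = 11215 s

11215


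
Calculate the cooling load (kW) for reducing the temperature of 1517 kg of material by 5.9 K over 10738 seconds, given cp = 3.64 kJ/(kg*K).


Q = m * cp * dT / t
Q = 1517 * 3.64 * 5.9 / 10738
Q = 3.034 kW

3.034


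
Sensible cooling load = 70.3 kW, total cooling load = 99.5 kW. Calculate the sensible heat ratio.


SHR = Q_sensible / Q_total
SHR = 70.3 / 99.5
SHR = 0.707

0.707


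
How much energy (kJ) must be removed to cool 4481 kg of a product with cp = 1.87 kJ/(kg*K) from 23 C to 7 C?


dT = 23 - (7) = 16 K
Q = m * cp * dT = 4481 * 1.87 * 16
Q = 134072 kJ

134072


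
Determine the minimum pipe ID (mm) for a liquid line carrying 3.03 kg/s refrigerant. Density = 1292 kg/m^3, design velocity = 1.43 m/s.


A = m_dot / (rho * v) = 3.03 / (1292 * 1.43) = 0.001640000866 m^2
d = sqrt(4*A/pi) * 1000
d = 45.7 mm

45.7


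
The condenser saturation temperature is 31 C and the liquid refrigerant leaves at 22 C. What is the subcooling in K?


Subcooling = T_cond - T_liquid
Subcooling = 31 - 22
Subcooling = 9 K

9


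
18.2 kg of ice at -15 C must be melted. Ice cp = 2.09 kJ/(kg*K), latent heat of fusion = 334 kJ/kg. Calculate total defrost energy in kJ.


Sensible heat = cp * dT = 2.09 * 15 = 31.35 kJ/kg
Total per kg = 31.35 + 334 = 365.35 kJ/kg
Q = m * total = 18.2 * 365.35
Q = 6649.4 kJ

6649.4


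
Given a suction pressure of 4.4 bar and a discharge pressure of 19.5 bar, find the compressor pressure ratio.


PR = P_high / P_low
PR = 19.5 / 4.4
PR = 4.432

4.432


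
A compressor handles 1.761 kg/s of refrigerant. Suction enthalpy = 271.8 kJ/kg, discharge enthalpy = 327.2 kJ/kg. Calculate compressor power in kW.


dh = 327.2 - 271.8 = 55.4 kJ/kg
W = m_dot * dh = 1.761 * 55.4 = 97.56 kW

97.56


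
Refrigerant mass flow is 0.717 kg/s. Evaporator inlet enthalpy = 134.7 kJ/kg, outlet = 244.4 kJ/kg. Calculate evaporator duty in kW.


dh = 244.4 - 134.7 = 109.7 kJ/kg
Q_evap = m_dot * dh = 0.717 * 109.7
Q_evap = 78.65 kW

78.65


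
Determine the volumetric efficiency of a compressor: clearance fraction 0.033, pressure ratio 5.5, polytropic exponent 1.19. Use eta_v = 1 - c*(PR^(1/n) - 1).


PR^(1/n) = 5.5^(1/1.19) = 4.18941632
eta_v = 1 - 0.033 * (4.18941632 - 1)
eta_v = 0.8947

0.8947


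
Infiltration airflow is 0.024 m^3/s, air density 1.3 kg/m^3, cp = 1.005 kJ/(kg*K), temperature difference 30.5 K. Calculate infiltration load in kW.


Q = V_dot * rho * cp * dT
Q = 0.024 * 1.3 * 1.005 * 30.5
Q = 0.956 kW

0.956


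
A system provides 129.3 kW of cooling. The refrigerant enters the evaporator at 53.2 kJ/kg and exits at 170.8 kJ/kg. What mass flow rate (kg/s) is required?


dh = 170.8 - 53.2 = 117.6 kJ/kg
m_dot = Q / dh = 129.3 / 117.6 = 1.0995 kg/s

1.0995


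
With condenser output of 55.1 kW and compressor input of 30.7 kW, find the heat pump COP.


COP_hp = Q_cond / W
COP_hp = 55.1 / 30.7
COP_hp = 1.795

1.795


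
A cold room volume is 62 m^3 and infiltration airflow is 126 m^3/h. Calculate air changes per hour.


ACH = flow / volume
ACH = 126 / 62
ACH = 2.032

2.032


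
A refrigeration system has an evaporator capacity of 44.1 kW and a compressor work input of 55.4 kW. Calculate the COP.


COP = Q_evap / W
COP = 44.1 / 55.4
COP = 0.796

0.796


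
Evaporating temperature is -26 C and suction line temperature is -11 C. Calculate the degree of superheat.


Superheat = T_suction - T_evap
Superheat = -11 - (-26)
Superheat = 15 K

15


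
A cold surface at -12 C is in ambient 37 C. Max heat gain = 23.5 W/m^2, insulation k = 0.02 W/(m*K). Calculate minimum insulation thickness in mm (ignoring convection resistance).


dT = 37 - (-12) = 49 K
thickness = k * dT / q_max * 1000
thickness = 0.02 * 49 / 23.5 * 1000
thickness = 41.7 mm

41.7


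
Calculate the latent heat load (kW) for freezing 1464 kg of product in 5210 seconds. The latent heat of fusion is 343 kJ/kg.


Q_lat = m * h_fg / t
Q_lat = 1464 * 343 / 5210
Q_lat = 96.38 kW

96.38


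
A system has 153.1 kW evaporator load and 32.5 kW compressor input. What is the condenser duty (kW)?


Q_cond = Q_evap + W
Q_cond = 153.1 + 32.5
Q_cond = 185.6 kW

185.6


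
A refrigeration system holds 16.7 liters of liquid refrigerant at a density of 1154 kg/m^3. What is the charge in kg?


Charge = V * rho / 1000
Charge = 16.7 * 1154 / 1000
Charge = 19.27 kg

19.27


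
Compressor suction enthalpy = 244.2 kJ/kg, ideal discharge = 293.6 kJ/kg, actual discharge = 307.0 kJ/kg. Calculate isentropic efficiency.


dh_ideal = 293.6 - 244.2 = 49.4 kJ/kg
dh_actual = 307.0 - 244.2 = 62.8 kJ/kg
eta_s = dh_ideal / dh_actual = 49.4 / 62.8
eta_s = 0.7866

0.7866


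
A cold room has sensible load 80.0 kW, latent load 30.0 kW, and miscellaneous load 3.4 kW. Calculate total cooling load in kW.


Q_total = Q_s + Q_l + Q_misc
Q_total = 80.0 + 30.0 + 3.4
Q_total = 113.4 kW

113.4


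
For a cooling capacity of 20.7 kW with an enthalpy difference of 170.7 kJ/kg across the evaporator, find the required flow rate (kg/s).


m_dot = Q / dh
m_dot = 20.7 / 170.7
m_dot = 0.1213 kg/s

0.1213


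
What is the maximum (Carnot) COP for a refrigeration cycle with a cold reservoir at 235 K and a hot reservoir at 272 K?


dT = 272 - 235 = 37 K
COP_carnot = T_cold / dT = 235 / 37
COP_carnot = 6.351

6.351


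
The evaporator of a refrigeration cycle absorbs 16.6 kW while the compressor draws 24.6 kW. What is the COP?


COP = Q_evap / W
COP = 16.6 / 24.6
COP = 0.675

0.675


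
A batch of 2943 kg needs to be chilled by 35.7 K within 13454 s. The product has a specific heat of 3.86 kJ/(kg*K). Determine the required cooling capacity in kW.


Q = m * cp * dT / t
Q = 2943 * 3.86 * 35.7 / 13454
Q = 30.144 kW

30.144


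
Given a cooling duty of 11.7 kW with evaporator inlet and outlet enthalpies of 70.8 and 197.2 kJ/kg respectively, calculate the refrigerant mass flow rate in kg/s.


dh = 197.2 - 70.8 = 126.4 kJ/kg
m_dot = Q / dh = 11.7 / 126.4 = 0.0926 kg/s

0.0926


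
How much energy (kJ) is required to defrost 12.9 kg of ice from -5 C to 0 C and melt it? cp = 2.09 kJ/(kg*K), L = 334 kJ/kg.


Sensible heat = cp * dT = 2.09 * 5 = 10.45 kJ/kg
Total per kg = 10.45 + 334 = 344.45 kJ/kg
Q = m * total = 12.9 * 344.45
Q = 4443.4 kJ

4443.4


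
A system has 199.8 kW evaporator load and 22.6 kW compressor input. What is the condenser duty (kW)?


Q_cond = Q_evap + W
Q_cond = 199.8 + 22.6
Q_cond = 222.4 kW

222.4


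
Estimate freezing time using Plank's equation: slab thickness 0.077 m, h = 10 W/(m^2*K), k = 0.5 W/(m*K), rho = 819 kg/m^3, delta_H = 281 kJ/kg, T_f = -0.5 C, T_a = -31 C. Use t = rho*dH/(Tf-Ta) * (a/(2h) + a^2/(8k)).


dT = -0.5 - (-31) = 30.5 K
term1 = a/(2h) = 0.077/(2*10) = 0.00385
term2 = a^2/(8k) = 0.077^2/(8*0.5) = 0.00148225
t = rho*dH*1000/dT * (term1 + term2)
t = 819*281*1000/30.5 * (0.00385 + 0.00148225)
t = 40235 s

40235


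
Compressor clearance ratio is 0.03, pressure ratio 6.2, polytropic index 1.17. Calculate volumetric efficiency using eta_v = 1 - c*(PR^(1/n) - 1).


PR^(1/n) = 6.2^(1/1.17) = 4.75617531
eta_v = 1 - 0.03 * (4.75617531 - 1)
eta_v = 0.8873

0.8873


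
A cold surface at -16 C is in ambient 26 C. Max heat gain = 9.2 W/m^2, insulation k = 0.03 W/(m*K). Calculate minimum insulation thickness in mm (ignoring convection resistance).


dT = 26 - (-16) = 42 K
thickness = k * dT / q_max * 1000
thickness = 0.03 * 42 / 9.2 * 1000
thickness = 137.0 mm

137.0


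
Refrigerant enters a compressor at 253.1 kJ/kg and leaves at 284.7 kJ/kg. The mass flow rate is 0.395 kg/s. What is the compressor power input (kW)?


dh = 284.7 - 253.1 = 31.6 kJ/kg
W = m_dot * dh = 0.395 * 31.6 = 12.48 kW

12.48


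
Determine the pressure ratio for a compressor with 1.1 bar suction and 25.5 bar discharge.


PR = P_high / P_low
PR = 25.5 / 1.1
PR = 23.182

23.182


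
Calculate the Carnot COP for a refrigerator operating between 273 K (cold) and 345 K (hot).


dT = 345 - 273 = 72 K
COP_carnot = T_cold / dT = 273 / 72
COP_carnot = 3.792

3.792


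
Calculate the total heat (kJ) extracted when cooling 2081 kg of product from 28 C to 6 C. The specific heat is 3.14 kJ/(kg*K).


dT = 28 - (6) = 22 K
Q = m * cp * dT = 2081 * 3.14 * 22
Q = 143755 kJ

143755


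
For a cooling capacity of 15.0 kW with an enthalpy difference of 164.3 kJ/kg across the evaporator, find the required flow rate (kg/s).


m_dot = Q / dh
m_dot = 15.0 / 164.3
m_dot = 0.0913 kg/s

0.0913


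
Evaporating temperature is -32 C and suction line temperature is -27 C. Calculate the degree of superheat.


Superheat = T_suction - T_evap
Superheat = -27 - (-32)
Superheat = 5 K

5


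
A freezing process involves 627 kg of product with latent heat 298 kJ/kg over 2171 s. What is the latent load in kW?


Q_lat = m * h_fg / t
Q_lat = 627 * 298 / 2171
Q_lat = 86.06 kW

86.06


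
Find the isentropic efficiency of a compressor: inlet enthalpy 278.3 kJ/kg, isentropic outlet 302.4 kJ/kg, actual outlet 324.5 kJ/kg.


dh_ideal = 302.4 - 278.3 = 24.1 kJ/kg
dh_actual = 324.5 - 278.3 = 46.2 kJ/kg
eta_s = dh_ideal / dh_actual = 24.1 / 46.2
eta_s = 0.5216

0.5216


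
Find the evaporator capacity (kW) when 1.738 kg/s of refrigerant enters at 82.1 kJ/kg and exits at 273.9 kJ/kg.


dh = 273.9 - 82.1 = 191.8 kJ/kg
Q_evap = m_dot * dh = 1.738 * 191.8
Q_evap = 333.35 kW

333.35


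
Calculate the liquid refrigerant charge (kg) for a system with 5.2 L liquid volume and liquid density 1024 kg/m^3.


Charge = V * rho / 1000
Charge = 5.2 * 1024 / 1000
Charge = 5.32 kg

5.32


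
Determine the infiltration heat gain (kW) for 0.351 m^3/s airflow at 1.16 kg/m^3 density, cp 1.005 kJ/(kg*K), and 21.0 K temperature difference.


Q = V_dot * rho * cp * dT
Q = 0.351 * 1.16 * 1.005 * 21.0
Q = 8.593 kW

8.593


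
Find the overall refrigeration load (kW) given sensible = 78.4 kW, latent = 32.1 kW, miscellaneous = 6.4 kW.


Q_total = Q_s + Q_l + Q_misc
Q_total = 78.4 + 32.1 + 6.4
Q_total = 116.9 kW

116.9


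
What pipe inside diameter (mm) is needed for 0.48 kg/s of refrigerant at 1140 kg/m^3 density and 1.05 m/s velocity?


A = m_dot / (rho * v) = 0.48 / (1140 * 1.05) = 0.0004010025063 m^2
d = sqrt(4*A/pi) * 1000
d = 22.6 mm

22.6


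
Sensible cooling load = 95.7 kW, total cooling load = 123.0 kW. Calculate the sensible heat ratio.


SHR = Q_sensible / Q_total
SHR = 95.7 / 123.0
SHR = 0.778

0.778


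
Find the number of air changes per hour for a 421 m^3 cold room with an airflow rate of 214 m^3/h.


ACH = flow / volume
ACH = 214 / 421
ACH = 0.508

0.508


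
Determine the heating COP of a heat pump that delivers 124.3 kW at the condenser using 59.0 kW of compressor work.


COP_hp = Q_cond / W
COP_hp = 124.3 / 59.0
COP_hp = 2.107

2.107


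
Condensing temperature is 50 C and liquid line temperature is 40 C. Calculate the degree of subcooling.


Subcooling = T_cond - T_liquid
Subcooling = 50 - 40
Subcooling = 10 K

10


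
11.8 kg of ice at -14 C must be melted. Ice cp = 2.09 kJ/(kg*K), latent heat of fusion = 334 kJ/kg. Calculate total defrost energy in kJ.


Sensible heat = cp * dT = 2.09 * 14 = 29.26 kJ/kg
Total per kg = 29.26 + 334 = 363.26 kJ/kg
Q = m * total = 11.8 * 363.26
Q = 4286.5 kJ

4286.5


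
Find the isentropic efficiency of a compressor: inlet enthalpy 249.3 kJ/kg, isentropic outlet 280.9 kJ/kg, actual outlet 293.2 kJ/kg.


dh_ideal = 280.9 - 249.3 = 31.6 kJ/kg
dh_actual = 293.2 - 249.3 = 43.9 kJ/kg
eta_s = dh_ideal / dh_actual = 31.6 / 43.9
eta_s = 0.7198

0.7198


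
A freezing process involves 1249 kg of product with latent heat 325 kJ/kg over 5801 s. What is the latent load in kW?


Q_lat = m * h_fg / t
Q_lat = 1249 * 325 / 5801
Q_lat = 69.98 kW

69.98


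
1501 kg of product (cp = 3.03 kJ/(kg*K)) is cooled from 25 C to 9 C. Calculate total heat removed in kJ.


dT = 25 - (9) = 16 K
Q = m * cp * dT = 1501 * 3.03 * 16
Q = 72768 kJ

72768


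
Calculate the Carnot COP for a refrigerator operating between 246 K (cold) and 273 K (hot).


dT = 273 - 246 = 27 K
COP_carnot = T_cold / dT = 246 / 27
COP_carnot = 9.111

9.111


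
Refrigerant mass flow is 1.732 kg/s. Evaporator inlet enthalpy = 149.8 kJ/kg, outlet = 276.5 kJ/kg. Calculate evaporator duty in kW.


dh = 276.5 - 149.8 = 126.7 kJ/kg
Q_evap = m_dot * dh = 1.732 * 126.7
Q_evap = 219.44 kW

219.44


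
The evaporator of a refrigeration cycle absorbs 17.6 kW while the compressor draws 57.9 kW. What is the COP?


COP = Q_evap / W
COP = 17.6 / 57.9
COP = 0.304

0.304


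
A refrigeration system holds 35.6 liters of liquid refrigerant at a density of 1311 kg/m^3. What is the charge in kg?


Charge = V * rho / 1000
Charge = 35.6 * 1311 / 1000
Charge = 46.67 kg

46.67


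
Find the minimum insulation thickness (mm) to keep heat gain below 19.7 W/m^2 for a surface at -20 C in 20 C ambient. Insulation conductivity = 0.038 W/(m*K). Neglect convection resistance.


dT = 20 - (-20) = 40 K
thickness = k * dT / q_max * 1000
thickness = 0.038 * 40 / 19.7 * 1000
thickness = 77.2 mm

77.2


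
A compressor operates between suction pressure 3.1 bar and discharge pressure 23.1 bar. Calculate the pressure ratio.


PR = P_high / P_low
PR = 23.1 / 3.1
PR = 7.452

7.452


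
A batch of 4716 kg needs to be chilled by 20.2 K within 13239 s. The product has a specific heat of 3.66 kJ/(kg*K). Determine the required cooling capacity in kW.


Q = m * cp * dT / t
Q = 4716 * 3.66 * 20.2 / 13239
Q = 26.336 kW

26.336


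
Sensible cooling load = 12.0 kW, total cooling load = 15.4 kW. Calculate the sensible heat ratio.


SHR = Q_sensible / Q_total
SHR = 12.0 / 15.4
SHR = 0.779

0.779


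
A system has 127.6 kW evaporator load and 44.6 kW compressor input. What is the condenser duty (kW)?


Q_cond = Q_evap + W
Q_cond = 127.6 + 44.6
Q_cond = 172.2 kW

172.2


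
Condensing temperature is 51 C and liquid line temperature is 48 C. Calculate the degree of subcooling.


Subcooling = T_cond - T_liquid
Subcooling = 51 - 48
Subcooling = 3 K

3


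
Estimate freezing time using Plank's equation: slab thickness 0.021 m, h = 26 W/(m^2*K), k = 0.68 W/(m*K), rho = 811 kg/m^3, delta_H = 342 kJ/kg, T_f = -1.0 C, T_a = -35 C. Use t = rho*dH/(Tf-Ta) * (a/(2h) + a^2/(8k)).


dT = -1.0 - (-35) = 34.0 K
term1 = a/(2h) = 0.021/(2*26) = 0.0004038461538
term2 = a^2/(8k) = 0.021^2/(8*0.68) = 0.00008106617647
t = rho*dH*1000/dT * (term1 + term2)
t = 811*342*1000/34.0 * (0.0004038461538 + 0.00008106617647)
t = 3956 s

3956


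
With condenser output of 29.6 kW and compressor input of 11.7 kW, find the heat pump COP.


COP_hp = Q_cond / W
COP_hp = 29.6 / 11.7
COP_hp = 2.53

2.53


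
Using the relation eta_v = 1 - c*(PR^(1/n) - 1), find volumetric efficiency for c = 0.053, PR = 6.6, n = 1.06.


PR^(1/n) = 6.6^(1/1.06) = 5.93136508
eta_v = 1 - 0.053 * (5.93136508 - 1)
eta_v = 0.7386

0.7386
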